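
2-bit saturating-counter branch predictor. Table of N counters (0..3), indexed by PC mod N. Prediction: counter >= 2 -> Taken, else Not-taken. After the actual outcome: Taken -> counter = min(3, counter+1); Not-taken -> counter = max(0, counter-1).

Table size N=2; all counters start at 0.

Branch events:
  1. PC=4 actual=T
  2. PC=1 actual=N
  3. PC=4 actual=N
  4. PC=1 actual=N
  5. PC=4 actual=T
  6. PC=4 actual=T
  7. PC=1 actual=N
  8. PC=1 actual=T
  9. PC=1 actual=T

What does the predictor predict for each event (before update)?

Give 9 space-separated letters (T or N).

Ev 1: PC=4 idx=0 pred=N actual=T -> ctr[0]=1
Ev 2: PC=1 idx=1 pred=N actual=N -> ctr[1]=0
Ev 3: PC=4 idx=0 pred=N actual=N -> ctr[0]=0
Ev 4: PC=1 idx=1 pred=N actual=N -> ctr[1]=0
Ev 5: PC=4 idx=0 pred=N actual=T -> ctr[0]=1
Ev 6: PC=4 idx=0 pred=N actual=T -> ctr[0]=2
Ev 7: PC=1 idx=1 pred=N actual=N -> ctr[1]=0
Ev 8: PC=1 idx=1 pred=N actual=T -> ctr[1]=1
Ev 9: PC=1 idx=1 pred=N actual=T -> ctr[1]=2

Answer: N N N N N N N N N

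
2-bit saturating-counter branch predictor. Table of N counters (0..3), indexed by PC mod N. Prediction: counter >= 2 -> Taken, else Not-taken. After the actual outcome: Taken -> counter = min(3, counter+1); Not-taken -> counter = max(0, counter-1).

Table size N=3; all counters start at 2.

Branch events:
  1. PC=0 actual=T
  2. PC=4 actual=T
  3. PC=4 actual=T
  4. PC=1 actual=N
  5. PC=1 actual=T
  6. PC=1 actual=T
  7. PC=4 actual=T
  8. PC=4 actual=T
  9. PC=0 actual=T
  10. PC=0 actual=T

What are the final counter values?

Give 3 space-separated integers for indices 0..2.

Ev 1: PC=0 idx=0 pred=T actual=T -> ctr[0]=3
Ev 2: PC=4 idx=1 pred=T actual=T -> ctr[1]=3
Ev 3: PC=4 idx=1 pred=T actual=T -> ctr[1]=3
Ev 4: PC=1 idx=1 pred=T actual=N -> ctr[1]=2
Ev 5: PC=1 idx=1 pred=T actual=T -> ctr[1]=3
Ev 6: PC=1 idx=1 pred=T actual=T -> ctr[1]=3
Ev 7: PC=4 idx=1 pred=T actual=T -> ctr[1]=3
Ev 8: PC=4 idx=1 pred=T actual=T -> ctr[1]=3
Ev 9: PC=0 idx=0 pred=T actual=T -> ctr[0]=3
Ev 10: PC=0 idx=0 pred=T actual=T -> ctr[0]=3

Answer: 3 3 2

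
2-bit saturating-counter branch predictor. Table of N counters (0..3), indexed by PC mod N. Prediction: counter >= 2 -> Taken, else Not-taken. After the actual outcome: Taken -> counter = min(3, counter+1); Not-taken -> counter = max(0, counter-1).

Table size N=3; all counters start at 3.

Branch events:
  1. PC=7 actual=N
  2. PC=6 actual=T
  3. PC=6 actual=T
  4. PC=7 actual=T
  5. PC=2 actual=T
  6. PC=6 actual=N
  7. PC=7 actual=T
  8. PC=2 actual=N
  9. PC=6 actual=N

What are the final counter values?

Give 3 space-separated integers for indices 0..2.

Answer: 1 3 2

Derivation:
Ev 1: PC=7 idx=1 pred=T actual=N -> ctr[1]=2
Ev 2: PC=6 idx=0 pred=T actual=T -> ctr[0]=3
Ev 3: PC=6 idx=0 pred=T actual=T -> ctr[0]=3
Ev 4: PC=7 idx=1 pred=T actual=T -> ctr[1]=3
Ev 5: PC=2 idx=2 pred=T actual=T -> ctr[2]=3
Ev 6: PC=6 idx=0 pred=T actual=N -> ctr[0]=2
Ev 7: PC=7 idx=1 pred=T actual=T -> ctr[1]=3
Ev 8: PC=2 idx=2 pred=T actual=N -> ctr[2]=2
Ev 9: PC=6 idx=0 pred=T actual=N -> ctr[0]=1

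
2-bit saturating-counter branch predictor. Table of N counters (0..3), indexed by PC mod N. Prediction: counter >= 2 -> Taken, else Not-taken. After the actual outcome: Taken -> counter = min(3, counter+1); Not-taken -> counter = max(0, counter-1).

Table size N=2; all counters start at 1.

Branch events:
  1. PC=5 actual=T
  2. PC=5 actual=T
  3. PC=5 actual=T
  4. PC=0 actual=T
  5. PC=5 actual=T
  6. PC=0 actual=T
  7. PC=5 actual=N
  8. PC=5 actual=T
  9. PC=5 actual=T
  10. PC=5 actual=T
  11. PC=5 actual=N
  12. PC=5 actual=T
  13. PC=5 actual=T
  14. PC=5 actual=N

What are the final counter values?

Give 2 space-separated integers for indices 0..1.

Answer: 3 2

Derivation:
Ev 1: PC=5 idx=1 pred=N actual=T -> ctr[1]=2
Ev 2: PC=5 idx=1 pred=T actual=T -> ctr[1]=3
Ev 3: PC=5 idx=1 pred=T actual=T -> ctr[1]=3
Ev 4: PC=0 idx=0 pred=N actual=T -> ctr[0]=2
Ev 5: PC=5 idx=1 pred=T actual=T -> ctr[1]=3
Ev 6: PC=0 idx=0 pred=T actual=T -> ctr[0]=3
Ev 7: PC=5 idx=1 pred=T actual=N -> ctr[1]=2
Ev 8: PC=5 idx=1 pred=T actual=T -> ctr[1]=3
Ev 9: PC=5 idx=1 pred=T actual=T -> ctr[1]=3
Ev 10: PC=5 idx=1 pred=T actual=T -> ctr[1]=3
Ev 11: PC=5 idx=1 pred=T actual=N -> ctr[1]=2
Ev 12: PC=5 idx=1 pred=T actual=T -> ctr[1]=3
Ev 13: PC=5 idx=1 pred=T actual=T -> ctr[1]=3
Ev 14: PC=5 idx=1 pred=T actual=N -> ctr[1]=2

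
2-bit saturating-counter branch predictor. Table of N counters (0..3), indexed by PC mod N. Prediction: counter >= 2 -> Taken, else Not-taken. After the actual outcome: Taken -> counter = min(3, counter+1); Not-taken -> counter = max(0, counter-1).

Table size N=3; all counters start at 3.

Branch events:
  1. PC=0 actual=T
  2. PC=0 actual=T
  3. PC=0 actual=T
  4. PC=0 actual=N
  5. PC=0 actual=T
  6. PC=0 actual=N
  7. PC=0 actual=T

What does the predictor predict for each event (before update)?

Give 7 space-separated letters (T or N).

Ev 1: PC=0 idx=0 pred=T actual=T -> ctr[0]=3
Ev 2: PC=0 idx=0 pred=T actual=T -> ctr[0]=3
Ev 3: PC=0 idx=0 pred=T actual=T -> ctr[0]=3
Ev 4: PC=0 idx=0 pred=T actual=N -> ctr[0]=2
Ev 5: PC=0 idx=0 pred=T actual=T -> ctr[0]=3
Ev 6: PC=0 idx=0 pred=T actual=N -> ctr[0]=2
Ev 7: PC=0 idx=0 pred=T actual=T -> ctr[0]=3

Answer: T T T T T T T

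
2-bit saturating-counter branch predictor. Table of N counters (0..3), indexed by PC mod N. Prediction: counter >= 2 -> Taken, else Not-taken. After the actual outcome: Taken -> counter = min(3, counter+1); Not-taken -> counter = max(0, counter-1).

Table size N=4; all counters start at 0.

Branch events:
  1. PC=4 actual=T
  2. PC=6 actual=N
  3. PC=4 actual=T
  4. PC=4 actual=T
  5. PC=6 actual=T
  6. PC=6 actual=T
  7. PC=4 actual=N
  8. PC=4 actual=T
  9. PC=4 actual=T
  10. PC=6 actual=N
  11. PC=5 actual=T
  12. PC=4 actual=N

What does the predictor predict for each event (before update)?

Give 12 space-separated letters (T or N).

Answer: N N N T N N T T T T N T

Derivation:
Ev 1: PC=4 idx=0 pred=N actual=T -> ctr[0]=1
Ev 2: PC=6 idx=2 pred=N actual=N -> ctr[2]=0
Ev 3: PC=4 idx=0 pred=N actual=T -> ctr[0]=2
Ev 4: PC=4 idx=0 pred=T actual=T -> ctr[0]=3
Ev 5: PC=6 idx=2 pred=N actual=T -> ctr[2]=1
Ev 6: PC=6 idx=2 pred=N actual=T -> ctr[2]=2
Ev 7: PC=4 idx=0 pred=T actual=N -> ctr[0]=2
Ev 8: PC=4 idx=0 pred=T actual=T -> ctr[0]=3
Ev 9: PC=4 idx=0 pred=T actual=T -> ctr[0]=3
Ev 10: PC=6 idx=2 pred=T actual=N -> ctr[2]=1
Ev 11: PC=5 idx=1 pred=N actual=T -> ctr[1]=1
Ev 12: PC=4 idx=0 pred=T actual=N -> ctr[0]=2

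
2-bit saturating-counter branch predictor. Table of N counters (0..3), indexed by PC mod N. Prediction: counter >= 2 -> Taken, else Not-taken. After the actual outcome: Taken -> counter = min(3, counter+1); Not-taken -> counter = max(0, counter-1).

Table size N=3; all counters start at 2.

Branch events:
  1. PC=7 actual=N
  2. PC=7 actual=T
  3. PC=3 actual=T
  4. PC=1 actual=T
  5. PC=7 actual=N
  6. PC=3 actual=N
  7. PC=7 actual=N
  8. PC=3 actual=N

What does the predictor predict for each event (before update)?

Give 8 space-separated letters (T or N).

Answer: T N T T T T T T

Derivation:
Ev 1: PC=7 idx=1 pred=T actual=N -> ctr[1]=1
Ev 2: PC=7 idx=1 pred=N actual=T -> ctr[1]=2
Ev 3: PC=3 idx=0 pred=T actual=T -> ctr[0]=3
Ev 4: PC=1 idx=1 pred=T actual=T -> ctr[1]=3
Ev 5: PC=7 idx=1 pred=T actual=N -> ctr[1]=2
Ev 6: PC=3 idx=0 pred=T actual=N -> ctr[0]=2
Ev 7: PC=7 idx=1 pred=T actual=N -> ctr[1]=1
Ev 8: PC=3 idx=0 pred=T actual=N -> ctr[0]=1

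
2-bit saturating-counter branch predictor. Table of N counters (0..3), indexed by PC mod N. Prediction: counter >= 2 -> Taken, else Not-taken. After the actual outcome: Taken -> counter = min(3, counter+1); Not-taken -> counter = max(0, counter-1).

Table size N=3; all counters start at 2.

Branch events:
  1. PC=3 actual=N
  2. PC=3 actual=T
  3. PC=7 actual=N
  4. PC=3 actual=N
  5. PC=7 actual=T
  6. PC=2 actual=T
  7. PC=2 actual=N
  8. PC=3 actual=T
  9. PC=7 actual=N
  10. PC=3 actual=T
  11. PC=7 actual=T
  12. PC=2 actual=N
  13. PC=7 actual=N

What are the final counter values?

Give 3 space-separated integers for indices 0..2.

Answer: 3 1 1

Derivation:
Ev 1: PC=3 idx=0 pred=T actual=N -> ctr[0]=1
Ev 2: PC=3 idx=0 pred=N actual=T -> ctr[0]=2
Ev 3: PC=7 idx=1 pred=T actual=N -> ctr[1]=1
Ev 4: PC=3 idx=0 pred=T actual=N -> ctr[0]=1
Ev 5: PC=7 idx=1 pred=N actual=T -> ctr[1]=2
Ev 6: PC=2 idx=2 pred=T actual=T -> ctr[2]=3
Ev 7: PC=2 idx=2 pred=T actual=N -> ctr[2]=2
Ev 8: PC=3 idx=0 pred=N actual=T -> ctr[0]=2
Ev 9: PC=7 idx=1 pred=T actual=N -> ctr[1]=1
Ev 10: PC=3 idx=0 pred=T actual=T -> ctr[0]=3
Ev 11: PC=7 idx=1 pred=N actual=T -> ctr[1]=2
Ev 12: PC=2 idx=2 pred=T actual=N -> ctr[2]=1
Ev 13: PC=7 idx=1 pred=T actual=N -> ctr[1]=1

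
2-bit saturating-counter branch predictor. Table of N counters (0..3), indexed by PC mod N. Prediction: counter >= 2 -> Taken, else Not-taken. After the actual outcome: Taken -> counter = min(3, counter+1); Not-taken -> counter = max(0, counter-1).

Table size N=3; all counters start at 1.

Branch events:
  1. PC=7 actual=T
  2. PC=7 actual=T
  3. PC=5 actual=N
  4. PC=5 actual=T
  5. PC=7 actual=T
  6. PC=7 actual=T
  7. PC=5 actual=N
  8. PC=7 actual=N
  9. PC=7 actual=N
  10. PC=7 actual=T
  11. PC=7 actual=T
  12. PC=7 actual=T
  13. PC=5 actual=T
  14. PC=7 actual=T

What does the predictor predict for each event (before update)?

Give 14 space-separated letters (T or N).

Answer: N T N N T T N T T N T T N T

Derivation:
Ev 1: PC=7 idx=1 pred=N actual=T -> ctr[1]=2
Ev 2: PC=7 idx=1 pred=T actual=T -> ctr[1]=3
Ev 3: PC=5 idx=2 pred=N actual=N -> ctr[2]=0
Ev 4: PC=5 idx=2 pred=N actual=T -> ctr[2]=1
Ev 5: PC=7 idx=1 pred=T actual=T -> ctr[1]=3
Ev 6: PC=7 idx=1 pred=T actual=T -> ctr[1]=3
Ev 7: PC=5 idx=2 pred=N actual=N -> ctr[2]=0
Ev 8: PC=7 idx=1 pred=T actual=N -> ctr[1]=2
Ev 9: PC=7 idx=1 pred=T actual=N -> ctr[1]=1
Ev 10: PC=7 idx=1 pred=N actual=T -> ctr[1]=2
Ev 11: PC=7 idx=1 pred=T actual=T -> ctr[1]=3
Ev 12: PC=7 idx=1 pred=T actual=T -> ctr[1]=3
Ev 13: PC=5 idx=2 pred=N actual=T -> ctr[2]=1
Ev 14: PC=7 idx=1 pred=T actual=T -> ctr[1]=3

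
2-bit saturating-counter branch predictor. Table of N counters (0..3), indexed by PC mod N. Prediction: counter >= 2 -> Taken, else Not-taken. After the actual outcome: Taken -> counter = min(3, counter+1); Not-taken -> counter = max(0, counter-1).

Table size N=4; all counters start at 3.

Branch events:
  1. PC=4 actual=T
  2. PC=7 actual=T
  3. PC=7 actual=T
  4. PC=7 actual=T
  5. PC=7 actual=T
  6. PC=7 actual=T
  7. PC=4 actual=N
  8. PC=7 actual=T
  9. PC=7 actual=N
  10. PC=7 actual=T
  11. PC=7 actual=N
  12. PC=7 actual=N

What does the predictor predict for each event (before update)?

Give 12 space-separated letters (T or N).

Answer: T T T T T T T T T T T T

Derivation:
Ev 1: PC=4 idx=0 pred=T actual=T -> ctr[0]=3
Ev 2: PC=7 idx=3 pred=T actual=T -> ctr[3]=3
Ev 3: PC=7 idx=3 pred=T actual=T -> ctr[3]=3
Ev 4: PC=7 idx=3 pred=T actual=T -> ctr[3]=3
Ev 5: PC=7 idx=3 pred=T actual=T -> ctr[3]=3
Ev 6: PC=7 idx=3 pred=T actual=T -> ctr[3]=3
Ev 7: PC=4 idx=0 pred=T actual=N -> ctr[0]=2
Ev 8: PC=7 idx=3 pred=T actual=T -> ctr[3]=3
Ev 9: PC=7 idx=3 pred=T actual=N -> ctr[3]=2
Ev 10: PC=7 idx=3 pred=T actual=T -> ctr[3]=3
Ev 11: PC=7 idx=3 pred=T actual=N -> ctr[3]=2
Ev 12: PC=7 idx=3 pred=T actual=N -> ctr[3]=1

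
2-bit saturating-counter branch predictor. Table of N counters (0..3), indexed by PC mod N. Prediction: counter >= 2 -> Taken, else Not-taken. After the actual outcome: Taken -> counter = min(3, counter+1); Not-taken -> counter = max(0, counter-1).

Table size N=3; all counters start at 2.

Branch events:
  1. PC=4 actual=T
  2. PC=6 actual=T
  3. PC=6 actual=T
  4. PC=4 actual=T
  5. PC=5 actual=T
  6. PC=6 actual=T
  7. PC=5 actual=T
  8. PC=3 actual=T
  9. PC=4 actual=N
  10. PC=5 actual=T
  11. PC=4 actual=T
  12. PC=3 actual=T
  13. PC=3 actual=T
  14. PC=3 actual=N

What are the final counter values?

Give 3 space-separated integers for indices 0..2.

Ev 1: PC=4 idx=1 pred=T actual=T -> ctr[1]=3
Ev 2: PC=6 idx=0 pred=T actual=T -> ctr[0]=3
Ev 3: PC=6 idx=0 pred=T actual=T -> ctr[0]=3
Ev 4: PC=4 idx=1 pred=T actual=T -> ctr[1]=3
Ev 5: PC=5 idx=2 pred=T actual=T -> ctr[2]=3
Ev 6: PC=6 idx=0 pred=T actual=T -> ctr[0]=3
Ev 7: PC=5 idx=2 pred=T actual=T -> ctr[2]=3
Ev 8: PC=3 idx=0 pred=T actual=T -> ctr[0]=3
Ev 9: PC=4 idx=1 pred=T actual=N -> ctr[1]=2
Ev 10: PC=5 idx=2 pred=T actual=T -> ctr[2]=3
Ev 11: PC=4 idx=1 pred=T actual=T -> ctr[1]=3
Ev 12: PC=3 idx=0 pred=T actual=T -> ctr[0]=3
Ev 13: PC=3 idx=0 pred=T actual=T -> ctr[0]=3
Ev 14: PC=3 idx=0 pred=T actual=N -> ctr[0]=2

Answer: 2 3 3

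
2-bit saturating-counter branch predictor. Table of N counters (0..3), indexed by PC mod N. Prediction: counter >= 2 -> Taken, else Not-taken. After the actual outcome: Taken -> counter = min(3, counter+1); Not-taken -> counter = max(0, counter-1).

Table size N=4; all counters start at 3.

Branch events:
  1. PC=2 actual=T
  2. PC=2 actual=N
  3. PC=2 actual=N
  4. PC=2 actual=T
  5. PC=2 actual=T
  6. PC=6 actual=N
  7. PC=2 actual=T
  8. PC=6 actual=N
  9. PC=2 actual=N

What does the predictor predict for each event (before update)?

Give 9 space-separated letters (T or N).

Answer: T T T N T T T T T

Derivation:
Ev 1: PC=2 idx=2 pred=T actual=T -> ctr[2]=3
Ev 2: PC=2 idx=2 pred=T actual=N -> ctr[2]=2
Ev 3: PC=2 idx=2 pred=T actual=N -> ctr[2]=1
Ev 4: PC=2 idx=2 pred=N actual=T -> ctr[2]=2
Ev 5: PC=2 idx=2 pred=T actual=T -> ctr[2]=3
Ev 6: PC=6 idx=2 pred=T actual=N -> ctr[2]=2
Ev 7: PC=2 idx=2 pred=T actual=T -> ctr[2]=3
Ev 8: PC=6 idx=2 pred=T actual=N -> ctr[2]=2
Ev 9: PC=2 idx=2 pred=T actual=N -> ctr[2]=1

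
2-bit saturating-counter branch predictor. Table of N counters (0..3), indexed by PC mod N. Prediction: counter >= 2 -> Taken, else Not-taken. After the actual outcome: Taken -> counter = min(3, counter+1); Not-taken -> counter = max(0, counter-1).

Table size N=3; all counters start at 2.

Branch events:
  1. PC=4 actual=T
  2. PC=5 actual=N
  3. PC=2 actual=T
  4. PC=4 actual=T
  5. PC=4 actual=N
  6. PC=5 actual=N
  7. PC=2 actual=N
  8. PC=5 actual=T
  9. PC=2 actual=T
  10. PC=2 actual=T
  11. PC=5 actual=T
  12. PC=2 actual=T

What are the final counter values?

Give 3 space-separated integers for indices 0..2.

Ev 1: PC=4 idx=1 pred=T actual=T -> ctr[1]=3
Ev 2: PC=5 idx=2 pred=T actual=N -> ctr[2]=1
Ev 3: PC=2 idx=2 pred=N actual=T -> ctr[2]=2
Ev 4: PC=4 idx=1 pred=T actual=T -> ctr[1]=3
Ev 5: PC=4 idx=1 pred=T actual=N -> ctr[1]=2
Ev 6: PC=5 idx=2 pred=T actual=N -> ctr[2]=1
Ev 7: PC=2 idx=2 pred=N actual=N -> ctr[2]=0
Ev 8: PC=5 idx=2 pred=N actual=T -> ctr[2]=1
Ev 9: PC=2 idx=2 pred=N actual=T -> ctr[2]=2
Ev 10: PC=2 idx=2 pred=T actual=T -> ctr[2]=3
Ev 11: PC=5 idx=2 pred=T actual=T -> ctr[2]=3
Ev 12: PC=2 idx=2 pred=T actual=T -> ctr[2]=3

Answer: 2 2 3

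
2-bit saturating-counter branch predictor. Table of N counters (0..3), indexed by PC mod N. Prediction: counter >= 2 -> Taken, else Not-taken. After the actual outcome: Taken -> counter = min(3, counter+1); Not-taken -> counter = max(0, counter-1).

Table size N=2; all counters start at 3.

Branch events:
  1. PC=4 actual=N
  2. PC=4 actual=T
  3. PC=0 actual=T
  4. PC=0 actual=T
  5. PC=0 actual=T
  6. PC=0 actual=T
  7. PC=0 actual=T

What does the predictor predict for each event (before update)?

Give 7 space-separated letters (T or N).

Answer: T T T T T T T

Derivation:
Ev 1: PC=4 idx=0 pred=T actual=N -> ctr[0]=2
Ev 2: PC=4 idx=0 pred=T actual=T -> ctr[0]=3
Ev 3: PC=0 idx=0 pred=T actual=T -> ctr[0]=3
Ev 4: PC=0 idx=0 pred=T actual=T -> ctr[0]=3
Ev 5: PC=0 idx=0 pred=T actual=T -> ctr[0]=3
Ev 6: PC=0 idx=0 pred=T actual=T -> ctr[0]=3
Ev 7: PC=0 idx=0 pred=T actual=T -> ctr[0]=3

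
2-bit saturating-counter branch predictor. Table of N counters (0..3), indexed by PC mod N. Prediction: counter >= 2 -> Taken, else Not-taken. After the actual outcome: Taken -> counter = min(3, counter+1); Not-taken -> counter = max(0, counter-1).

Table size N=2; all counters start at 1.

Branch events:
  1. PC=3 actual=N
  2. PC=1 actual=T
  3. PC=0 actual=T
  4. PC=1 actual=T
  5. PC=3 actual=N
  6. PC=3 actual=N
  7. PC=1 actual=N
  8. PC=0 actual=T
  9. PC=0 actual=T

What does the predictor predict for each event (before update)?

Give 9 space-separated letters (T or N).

Ev 1: PC=3 idx=1 pred=N actual=N -> ctr[1]=0
Ev 2: PC=1 idx=1 pred=N actual=T -> ctr[1]=1
Ev 3: PC=0 idx=0 pred=N actual=T -> ctr[0]=2
Ev 4: PC=1 idx=1 pred=N actual=T -> ctr[1]=2
Ev 5: PC=3 idx=1 pred=T actual=N -> ctr[1]=1
Ev 6: PC=3 idx=1 pred=N actual=N -> ctr[1]=0
Ev 7: PC=1 idx=1 pred=N actual=N -> ctr[1]=0
Ev 8: PC=0 idx=0 pred=T actual=T -> ctr[0]=3
Ev 9: PC=0 idx=0 pred=T actual=T -> ctr[0]=3

Answer: N N N N T N N T T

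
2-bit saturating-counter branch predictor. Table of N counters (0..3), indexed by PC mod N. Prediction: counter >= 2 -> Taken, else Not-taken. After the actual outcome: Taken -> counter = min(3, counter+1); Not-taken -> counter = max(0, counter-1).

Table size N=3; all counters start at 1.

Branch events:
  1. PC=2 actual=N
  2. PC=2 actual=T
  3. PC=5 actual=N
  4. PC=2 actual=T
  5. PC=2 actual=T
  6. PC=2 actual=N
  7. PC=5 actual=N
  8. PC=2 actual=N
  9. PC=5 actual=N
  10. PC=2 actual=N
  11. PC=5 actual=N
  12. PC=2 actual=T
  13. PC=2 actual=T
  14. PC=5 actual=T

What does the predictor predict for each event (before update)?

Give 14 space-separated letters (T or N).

Ev 1: PC=2 idx=2 pred=N actual=N -> ctr[2]=0
Ev 2: PC=2 idx=2 pred=N actual=T -> ctr[2]=1
Ev 3: PC=5 idx=2 pred=N actual=N -> ctr[2]=0
Ev 4: PC=2 idx=2 pred=N actual=T -> ctr[2]=1
Ev 5: PC=2 idx=2 pred=N actual=T -> ctr[2]=2
Ev 6: PC=2 idx=2 pred=T actual=N -> ctr[2]=1
Ev 7: PC=5 idx=2 pred=N actual=N -> ctr[2]=0
Ev 8: PC=2 idx=2 pred=N actual=N -> ctr[2]=0
Ev 9: PC=5 idx=2 pred=N actual=N -> ctr[2]=0
Ev 10: PC=2 idx=2 pred=N actual=N -> ctr[2]=0
Ev 11: PC=5 idx=2 pred=N actual=N -> ctr[2]=0
Ev 12: PC=2 idx=2 pred=N actual=T -> ctr[2]=1
Ev 13: PC=2 idx=2 pred=N actual=T -> ctr[2]=2
Ev 14: PC=5 idx=2 pred=T actual=T -> ctr[2]=3

Answer: N N N N N T N N N N N N N T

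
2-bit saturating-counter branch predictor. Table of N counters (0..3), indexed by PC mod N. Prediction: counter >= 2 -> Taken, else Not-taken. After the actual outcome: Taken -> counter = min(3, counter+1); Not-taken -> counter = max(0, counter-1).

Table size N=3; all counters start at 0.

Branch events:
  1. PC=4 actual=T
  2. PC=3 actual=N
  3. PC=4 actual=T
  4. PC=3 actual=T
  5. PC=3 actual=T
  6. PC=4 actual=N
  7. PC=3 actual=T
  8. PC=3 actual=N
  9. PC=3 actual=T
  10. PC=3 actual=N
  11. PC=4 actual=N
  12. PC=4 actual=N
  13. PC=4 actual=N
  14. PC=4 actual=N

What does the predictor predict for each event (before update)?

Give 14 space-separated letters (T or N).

Answer: N N N N N T T T T T N N N N

Derivation:
Ev 1: PC=4 idx=1 pred=N actual=T -> ctr[1]=1
Ev 2: PC=3 idx=0 pred=N actual=N -> ctr[0]=0
Ev 3: PC=4 idx=1 pred=N actual=T -> ctr[1]=2
Ev 4: PC=3 idx=0 pred=N actual=T -> ctr[0]=1
Ev 5: PC=3 idx=0 pred=N actual=T -> ctr[0]=2
Ev 6: PC=4 idx=1 pred=T actual=N -> ctr[1]=1
Ev 7: PC=3 idx=0 pred=T actual=T -> ctr[0]=3
Ev 8: PC=3 idx=0 pred=T actual=N -> ctr[0]=2
Ev 9: PC=3 idx=0 pred=T actual=T -> ctr[0]=3
Ev 10: PC=3 idx=0 pred=T actual=N -> ctr[0]=2
Ev 11: PC=4 idx=1 pred=N actual=N -> ctr[1]=0
Ev 12: PC=4 idx=1 pred=N actual=N -> ctr[1]=0
Ev 13: PC=4 idx=1 pred=N actual=N -> ctr[1]=0
Ev 14: PC=4 idx=1 pred=N actual=N -> ctr[1]=0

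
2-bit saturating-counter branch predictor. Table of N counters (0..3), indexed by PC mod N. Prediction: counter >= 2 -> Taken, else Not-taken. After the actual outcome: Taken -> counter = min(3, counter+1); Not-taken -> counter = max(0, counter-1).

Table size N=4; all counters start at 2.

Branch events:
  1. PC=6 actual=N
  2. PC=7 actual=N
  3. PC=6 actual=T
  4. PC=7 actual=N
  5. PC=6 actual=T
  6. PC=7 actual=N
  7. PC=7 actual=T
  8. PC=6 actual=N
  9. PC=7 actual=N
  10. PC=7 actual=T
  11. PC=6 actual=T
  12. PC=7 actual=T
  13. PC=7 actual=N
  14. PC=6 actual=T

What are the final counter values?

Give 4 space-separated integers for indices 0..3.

Answer: 2 2 3 1

Derivation:
Ev 1: PC=6 idx=2 pred=T actual=N -> ctr[2]=1
Ev 2: PC=7 idx=3 pred=T actual=N -> ctr[3]=1
Ev 3: PC=6 idx=2 pred=N actual=T -> ctr[2]=2
Ev 4: PC=7 idx=3 pred=N actual=N -> ctr[3]=0
Ev 5: PC=6 idx=2 pred=T actual=T -> ctr[2]=3
Ev 6: PC=7 idx=3 pred=N actual=N -> ctr[3]=0
Ev 7: PC=7 idx=3 pred=N actual=T -> ctr[3]=1
Ev 8: PC=6 idx=2 pred=T actual=N -> ctr[2]=2
Ev 9: PC=7 idx=3 pred=N actual=N -> ctr[3]=0
Ev 10: PC=7 idx=3 pred=N actual=T -> ctr[3]=1
Ev 11: PC=6 idx=2 pred=T actual=T -> ctr[2]=3
Ev 12: PC=7 idx=3 pred=N actual=T -> ctr[3]=2
Ev 13: PC=7 idx=3 pred=T actual=N -> ctr[3]=1
Ev 14: PC=6 idx=2 pred=T actual=T -> ctr[2]=3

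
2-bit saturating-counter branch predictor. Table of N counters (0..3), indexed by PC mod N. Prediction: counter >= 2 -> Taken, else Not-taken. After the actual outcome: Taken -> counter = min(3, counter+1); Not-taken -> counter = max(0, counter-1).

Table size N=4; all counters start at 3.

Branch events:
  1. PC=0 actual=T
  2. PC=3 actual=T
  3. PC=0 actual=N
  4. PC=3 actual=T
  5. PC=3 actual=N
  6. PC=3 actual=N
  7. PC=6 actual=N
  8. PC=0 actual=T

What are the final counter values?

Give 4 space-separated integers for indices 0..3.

Ev 1: PC=0 idx=0 pred=T actual=T -> ctr[0]=3
Ev 2: PC=3 idx=3 pred=T actual=T -> ctr[3]=3
Ev 3: PC=0 idx=0 pred=T actual=N -> ctr[0]=2
Ev 4: PC=3 idx=3 pred=T actual=T -> ctr[3]=3
Ev 5: PC=3 idx=3 pred=T actual=N -> ctr[3]=2
Ev 6: PC=3 idx=3 pred=T actual=N -> ctr[3]=1
Ev 7: PC=6 idx=2 pred=T actual=N -> ctr[2]=2
Ev 8: PC=0 idx=0 pred=T actual=T -> ctr[0]=3

Answer: 3 3 2 1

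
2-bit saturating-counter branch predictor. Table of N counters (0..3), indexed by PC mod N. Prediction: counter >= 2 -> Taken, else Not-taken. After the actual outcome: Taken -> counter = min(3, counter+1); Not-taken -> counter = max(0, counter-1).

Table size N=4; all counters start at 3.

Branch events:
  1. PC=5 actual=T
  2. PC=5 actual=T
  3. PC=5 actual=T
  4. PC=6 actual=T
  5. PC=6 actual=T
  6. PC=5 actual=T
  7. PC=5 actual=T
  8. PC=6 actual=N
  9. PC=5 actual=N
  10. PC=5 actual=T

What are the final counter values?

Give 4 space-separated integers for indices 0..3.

Ev 1: PC=5 idx=1 pred=T actual=T -> ctr[1]=3
Ev 2: PC=5 idx=1 pred=T actual=T -> ctr[1]=3
Ev 3: PC=5 idx=1 pred=T actual=T -> ctr[1]=3
Ev 4: PC=6 idx=2 pred=T actual=T -> ctr[2]=3
Ev 5: PC=6 idx=2 pred=T actual=T -> ctr[2]=3
Ev 6: PC=5 idx=1 pred=T actual=T -> ctr[1]=3
Ev 7: PC=5 idx=1 pred=T actual=T -> ctr[1]=3
Ev 8: PC=6 idx=2 pred=T actual=N -> ctr[2]=2
Ev 9: PC=5 idx=1 pred=T actual=N -> ctr[1]=2
Ev 10: PC=5 idx=1 pred=T actual=T -> ctr[1]=3

Answer: 3 3 2 3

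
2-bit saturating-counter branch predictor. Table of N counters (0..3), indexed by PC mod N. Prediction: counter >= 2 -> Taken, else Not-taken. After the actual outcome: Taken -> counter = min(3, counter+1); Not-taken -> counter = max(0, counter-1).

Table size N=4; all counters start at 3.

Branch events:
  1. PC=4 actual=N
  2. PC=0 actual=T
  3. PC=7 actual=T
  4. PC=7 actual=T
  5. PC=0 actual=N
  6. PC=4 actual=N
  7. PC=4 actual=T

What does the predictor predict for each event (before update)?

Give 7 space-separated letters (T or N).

Ev 1: PC=4 idx=0 pred=T actual=N -> ctr[0]=2
Ev 2: PC=0 idx=0 pred=T actual=T -> ctr[0]=3
Ev 3: PC=7 idx=3 pred=T actual=T -> ctr[3]=3
Ev 4: PC=7 idx=3 pred=T actual=T -> ctr[3]=3
Ev 5: PC=0 idx=0 pred=T actual=N -> ctr[0]=2
Ev 6: PC=4 idx=0 pred=T actual=N -> ctr[0]=1
Ev 7: PC=4 idx=0 pred=N actual=T -> ctr[0]=2

Answer: T T T T T T N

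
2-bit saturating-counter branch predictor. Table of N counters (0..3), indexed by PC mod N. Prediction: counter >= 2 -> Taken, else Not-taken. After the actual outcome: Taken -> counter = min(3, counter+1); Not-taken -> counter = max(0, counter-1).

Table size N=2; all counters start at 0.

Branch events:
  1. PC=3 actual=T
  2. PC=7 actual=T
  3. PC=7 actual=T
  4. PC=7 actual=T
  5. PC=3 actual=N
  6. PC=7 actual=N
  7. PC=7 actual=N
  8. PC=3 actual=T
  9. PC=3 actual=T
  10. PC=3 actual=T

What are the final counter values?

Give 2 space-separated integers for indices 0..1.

Answer: 0 3

Derivation:
Ev 1: PC=3 idx=1 pred=N actual=T -> ctr[1]=1
Ev 2: PC=7 idx=1 pred=N actual=T -> ctr[1]=2
Ev 3: PC=7 idx=1 pred=T actual=T -> ctr[1]=3
Ev 4: PC=7 idx=1 pred=T actual=T -> ctr[1]=3
Ev 5: PC=3 idx=1 pred=T actual=N -> ctr[1]=2
Ev 6: PC=7 idx=1 pred=T actual=N -> ctr[1]=1
Ev 7: PC=7 idx=1 pred=N actual=N -> ctr[1]=0
Ev 8: PC=3 idx=1 pred=N actual=T -> ctr[1]=1
Ev 9: PC=3 idx=1 pred=N actual=T -> ctr[1]=2
Ev 10: PC=3 idx=1 pred=T actual=T -> ctr[1]=3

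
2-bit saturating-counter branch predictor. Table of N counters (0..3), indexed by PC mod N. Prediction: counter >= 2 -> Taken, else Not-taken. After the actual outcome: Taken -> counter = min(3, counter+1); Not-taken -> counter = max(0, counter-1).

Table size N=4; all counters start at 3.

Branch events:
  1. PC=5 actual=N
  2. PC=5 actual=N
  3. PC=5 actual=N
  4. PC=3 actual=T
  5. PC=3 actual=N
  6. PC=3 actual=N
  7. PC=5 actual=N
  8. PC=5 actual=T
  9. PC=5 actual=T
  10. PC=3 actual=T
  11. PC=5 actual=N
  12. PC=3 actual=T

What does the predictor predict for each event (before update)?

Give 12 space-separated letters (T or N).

Answer: T T N T T T N N N N T T

Derivation:
Ev 1: PC=5 idx=1 pred=T actual=N -> ctr[1]=2
Ev 2: PC=5 idx=1 pred=T actual=N -> ctr[1]=1
Ev 3: PC=5 idx=1 pred=N actual=N -> ctr[1]=0
Ev 4: PC=3 idx=3 pred=T actual=T -> ctr[3]=3
Ev 5: PC=3 idx=3 pred=T actual=N -> ctr[3]=2
Ev 6: PC=3 idx=3 pred=T actual=N -> ctr[3]=1
Ev 7: PC=5 idx=1 pred=N actual=N -> ctr[1]=0
Ev 8: PC=5 idx=1 pred=N actual=T -> ctr[1]=1
Ev 9: PC=5 idx=1 pred=N actual=T -> ctr[1]=2
Ev 10: PC=3 idx=3 pred=N actual=T -> ctr[3]=2
Ev 11: PC=5 idx=1 pred=T actual=N -> ctr[1]=1
Ev 12: PC=3 idx=3 pred=T actual=T -> ctr[3]=3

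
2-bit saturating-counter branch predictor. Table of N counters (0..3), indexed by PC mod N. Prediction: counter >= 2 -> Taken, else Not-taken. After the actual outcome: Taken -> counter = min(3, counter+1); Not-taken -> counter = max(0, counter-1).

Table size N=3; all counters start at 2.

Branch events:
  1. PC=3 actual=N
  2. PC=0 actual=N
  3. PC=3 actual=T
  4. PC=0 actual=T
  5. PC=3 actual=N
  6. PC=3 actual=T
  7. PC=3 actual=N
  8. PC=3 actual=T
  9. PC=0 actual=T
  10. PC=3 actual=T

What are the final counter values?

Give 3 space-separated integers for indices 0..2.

Answer: 3 2 2

Derivation:
Ev 1: PC=3 idx=0 pred=T actual=N -> ctr[0]=1
Ev 2: PC=0 idx=0 pred=N actual=N -> ctr[0]=0
Ev 3: PC=3 idx=0 pred=N actual=T -> ctr[0]=1
Ev 4: PC=0 idx=0 pred=N actual=T -> ctr[0]=2
Ev 5: PC=3 idx=0 pred=T actual=N -> ctr[0]=1
Ev 6: PC=3 idx=0 pred=N actual=T -> ctr[0]=2
Ev 7: PC=3 idx=0 pred=T actual=N -> ctr[0]=1
Ev 8: PC=3 idx=0 pred=N actual=T -> ctr[0]=2
Ev 9: PC=0 idx=0 pred=T actual=T -> ctr[0]=3
Ev 10: PC=3 idx=0 pred=T actual=T -> ctr[0]=3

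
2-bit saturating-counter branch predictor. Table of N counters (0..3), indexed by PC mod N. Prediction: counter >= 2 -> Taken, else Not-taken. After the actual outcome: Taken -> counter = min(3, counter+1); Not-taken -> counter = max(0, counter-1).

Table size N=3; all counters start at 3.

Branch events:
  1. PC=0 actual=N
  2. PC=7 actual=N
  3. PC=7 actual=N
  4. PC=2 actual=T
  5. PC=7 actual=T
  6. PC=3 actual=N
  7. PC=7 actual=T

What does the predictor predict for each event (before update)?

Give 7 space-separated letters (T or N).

Ev 1: PC=0 idx=0 pred=T actual=N -> ctr[0]=2
Ev 2: PC=7 idx=1 pred=T actual=N -> ctr[1]=2
Ev 3: PC=7 idx=1 pred=T actual=N -> ctr[1]=1
Ev 4: PC=2 idx=2 pred=T actual=T -> ctr[2]=3
Ev 5: PC=7 idx=1 pred=N actual=T -> ctr[1]=2
Ev 6: PC=3 idx=0 pred=T actual=N -> ctr[0]=1
Ev 7: PC=7 idx=1 pred=T actual=T -> ctr[1]=3

Answer: T T T T N T T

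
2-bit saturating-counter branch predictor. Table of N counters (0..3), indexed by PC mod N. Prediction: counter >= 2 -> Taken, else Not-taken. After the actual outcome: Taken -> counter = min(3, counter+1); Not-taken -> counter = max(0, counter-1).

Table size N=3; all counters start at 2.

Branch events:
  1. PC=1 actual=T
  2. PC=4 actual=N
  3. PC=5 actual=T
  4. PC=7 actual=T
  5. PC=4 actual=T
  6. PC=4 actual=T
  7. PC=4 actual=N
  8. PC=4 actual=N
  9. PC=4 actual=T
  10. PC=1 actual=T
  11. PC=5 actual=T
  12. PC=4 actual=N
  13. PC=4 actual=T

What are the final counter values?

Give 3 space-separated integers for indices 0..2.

Answer: 2 3 3

Derivation:
Ev 1: PC=1 idx=1 pred=T actual=T -> ctr[1]=3
Ev 2: PC=4 idx=1 pred=T actual=N -> ctr[1]=2
Ev 3: PC=5 idx=2 pred=T actual=T -> ctr[2]=3
Ev 4: PC=7 idx=1 pred=T actual=T -> ctr[1]=3
Ev 5: PC=4 idx=1 pred=T actual=T -> ctr[1]=3
Ev 6: PC=4 idx=1 pred=T actual=T -> ctr[1]=3
Ev 7: PC=4 idx=1 pred=T actual=N -> ctr[1]=2
Ev 8: PC=4 idx=1 pred=T actual=N -> ctr[1]=1
Ev 9: PC=4 idx=1 pred=N actual=T -> ctr[1]=2
Ev 10: PC=1 idx=1 pred=T actual=T -> ctr[1]=3
Ev 11: PC=5 idx=2 pred=T actual=T -> ctr[2]=3
Ev 12: PC=4 idx=1 pred=T actual=N -> ctr[1]=2
Ev 13: PC=4 idx=1 pred=T actual=T -> ctr[1]=3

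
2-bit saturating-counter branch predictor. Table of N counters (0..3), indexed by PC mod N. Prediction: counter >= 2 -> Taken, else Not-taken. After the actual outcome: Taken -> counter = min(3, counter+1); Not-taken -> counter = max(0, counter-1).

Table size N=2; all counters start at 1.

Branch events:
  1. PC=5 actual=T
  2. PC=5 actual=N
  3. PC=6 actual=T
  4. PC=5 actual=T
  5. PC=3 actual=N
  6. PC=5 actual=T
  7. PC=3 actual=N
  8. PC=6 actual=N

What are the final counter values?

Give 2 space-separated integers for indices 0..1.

Answer: 1 1

Derivation:
Ev 1: PC=5 idx=1 pred=N actual=T -> ctr[1]=2
Ev 2: PC=5 idx=1 pred=T actual=N -> ctr[1]=1
Ev 3: PC=6 idx=0 pred=N actual=T -> ctr[0]=2
Ev 4: PC=5 idx=1 pred=N actual=T -> ctr[1]=2
Ev 5: PC=3 idx=1 pred=T actual=N -> ctr[1]=1
Ev 6: PC=5 idx=1 pred=N actual=T -> ctr[1]=2
Ev 7: PC=3 idx=1 pred=T actual=N -> ctr[1]=1
Ev 8: PC=6 idx=0 pred=T actual=N -> ctr[0]=1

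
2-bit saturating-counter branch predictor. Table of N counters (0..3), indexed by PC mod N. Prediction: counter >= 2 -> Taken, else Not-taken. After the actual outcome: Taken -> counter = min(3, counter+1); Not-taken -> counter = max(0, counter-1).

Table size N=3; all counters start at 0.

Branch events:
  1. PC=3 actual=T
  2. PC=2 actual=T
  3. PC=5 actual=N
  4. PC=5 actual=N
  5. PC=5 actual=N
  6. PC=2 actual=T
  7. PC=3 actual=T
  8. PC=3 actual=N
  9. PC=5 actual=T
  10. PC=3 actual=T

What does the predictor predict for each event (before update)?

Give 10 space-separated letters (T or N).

Ev 1: PC=3 idx=0 pred=N actual=T -> ctr[0]=1
Ev 2: PC=2 idx=2 pred=N actual=T -> ctr[2]=1
Ev 3: PC=5 idx=2 pred=N actual=N -> ctr[2]=0
Ev 4: PC=5 idx=2 pred=N actual=N -> ctr[2]=0
Ev 5: PC=5 idx=2 pred=N actual=N -> ctr[2]=0
Ev 6: PC=2 idx=2 pred=N actual=T -> ctr[2]=1
Ev 7: PC=3 idx=0 pred=N actual=T -> ctr[0]=2
Ev 8: PC=3 idx=0 pred=T actual=N -> ctr[0]=1
Ev 9: PC=5 idx=2 pred=N actual=T -> ctr[2]=2
Ev 10: PC=3 idx=0 pred=N actual=T -> ctr[0]=2

Answer: N N N N N N N T N N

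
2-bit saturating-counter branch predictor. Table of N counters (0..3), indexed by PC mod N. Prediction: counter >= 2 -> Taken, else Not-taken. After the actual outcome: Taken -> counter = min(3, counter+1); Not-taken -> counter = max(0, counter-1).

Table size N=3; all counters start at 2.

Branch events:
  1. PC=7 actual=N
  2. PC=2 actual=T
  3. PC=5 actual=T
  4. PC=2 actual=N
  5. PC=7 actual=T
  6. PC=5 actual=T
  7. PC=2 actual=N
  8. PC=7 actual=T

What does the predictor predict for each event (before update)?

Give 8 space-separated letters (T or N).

Answer: T T T T N T T T

Derivation:
Ev 1: PC=7 idx=1 pred=T actual=N -> ctr[1]=1
Ev 2: PC=2 idx=2 pred=T actual=T -> ctr[2]=3
Ev 3: PC=5 idx=2 pred=T actual=T -> ctr[2]=3
Ev 4: PC=2 idx=2 pred=T actual=N -> ctr[2]=2
Ev 5: PC=7 idx=1 pred=N actual=T -> ctr[1]=2
Ev 6: PC=5 idx=2 pred=T actual=T -> ctr[2]=3
Ev 7: PC=2 idx=2 pred=T actual=N -> ctr[2]=2
Ev 8: PC=7 idx=1 pred=T actual=T -> ctr[1]=3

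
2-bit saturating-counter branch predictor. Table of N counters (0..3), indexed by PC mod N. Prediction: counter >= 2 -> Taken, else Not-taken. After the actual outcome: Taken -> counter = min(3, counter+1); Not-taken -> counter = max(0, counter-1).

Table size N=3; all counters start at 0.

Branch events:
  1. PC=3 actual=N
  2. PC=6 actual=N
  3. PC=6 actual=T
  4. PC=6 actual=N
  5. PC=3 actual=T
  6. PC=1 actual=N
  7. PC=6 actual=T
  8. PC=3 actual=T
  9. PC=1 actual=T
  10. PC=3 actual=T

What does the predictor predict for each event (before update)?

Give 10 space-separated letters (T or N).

Ev 1: PC=3 idx=0 pred=N actual=N -> ctr[0]=0
Ev 2: PC=6 idx=0 pred=N actual=N -> ctr[0]=0
Ev 3: PC=6 idx=0 pred=N actual=T -> ctr[0]=1
Ev 4: PC=6 idx=0 pred=N actual=N -> ctr[0]=0
Ev 5: PC=3 idx=0 pred=N actual=T -> ctr[0]=1
Ev 6: PC=1 idx=1 pred=N actual=N -> ctr[1]=0
Ev 7: PC=6 idx=0 pred=N actual=T -> ctr[0]=2
Ev 8: PC=3 idx=0 pred=T actual=T -> ctr[0]=3
Ev 9: PC=1 idx=1 pred=N actual=T -> ctr[1]=1
Ev 10: PC=3 idx=0 pred=T actual=T -> ctr[0]=3

Answer: N N N N N N N T N T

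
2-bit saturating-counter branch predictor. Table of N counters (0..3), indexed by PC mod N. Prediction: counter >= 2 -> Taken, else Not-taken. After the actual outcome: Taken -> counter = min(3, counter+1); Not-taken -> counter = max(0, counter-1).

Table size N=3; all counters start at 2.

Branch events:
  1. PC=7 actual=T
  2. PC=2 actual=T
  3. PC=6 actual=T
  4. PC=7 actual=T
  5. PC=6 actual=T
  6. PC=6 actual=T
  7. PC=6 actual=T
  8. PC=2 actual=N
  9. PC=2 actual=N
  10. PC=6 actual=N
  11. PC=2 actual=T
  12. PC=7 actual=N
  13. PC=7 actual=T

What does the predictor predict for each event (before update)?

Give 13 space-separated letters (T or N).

Ev 1: PC=7 idx=1 pred=T actual=T -> ctr[1]=3
Ev 2: PC=2 idx=2 pred=T actual=T -> ctr[2]=3
Ev 3: PC=6 idx=0 pred=T actual=T -> ctr[0]=3
Ev 4: PC=7 idx=1 pred=T actual=T -> ctr[1]=3
Ev 5: PC=6 idx=0 pred=T actual=T -> ctr[0]=3
Ev 6: PC=6 idx=0 pred=T actual=T -> ctr[0]=3
Ev 7: PC=6 idx=0 pred=T actual=T -> ctr[0]=3
Ev 8: PC=2 idx=2 pred=T actual=N -> ctr[2]=2
Ev 9: PC=2 idx=2 pred=T actual=N -> ctr[2]=1
Ev 10: PC=6 idx=0 pred=T actual=N -> ctr[0]=2
Ev 11: PC=2 idx=2 pred=N actual=T -> ctr[2]=2
Ev 12: PC=7 idx=1 pred=T actual=N -> ctr[1]=2
Ev 13: PC=7 idx=1 pred=T actual=T -> ctr[1]=3

Answer: T T T T T T T T T T N T T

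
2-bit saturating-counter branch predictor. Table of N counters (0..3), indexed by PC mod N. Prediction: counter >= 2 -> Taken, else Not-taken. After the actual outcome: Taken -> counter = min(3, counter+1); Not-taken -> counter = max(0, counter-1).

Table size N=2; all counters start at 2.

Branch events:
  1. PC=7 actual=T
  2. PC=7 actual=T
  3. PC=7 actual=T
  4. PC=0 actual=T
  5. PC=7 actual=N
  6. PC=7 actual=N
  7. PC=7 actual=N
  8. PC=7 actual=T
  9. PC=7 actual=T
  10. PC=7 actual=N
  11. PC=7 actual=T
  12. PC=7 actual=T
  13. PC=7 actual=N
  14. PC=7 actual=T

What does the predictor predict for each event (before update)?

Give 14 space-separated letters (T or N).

Answer: T T T T T T N N N T N T T T

Derivation:
Ev 1: PC=7 idx=1 pred=T actual=T -> ctr[1]=3
Ev 2: PC=7 idx=1 pred=T actual=T -> ctr[1]=3
Ev 3: PC=7 idx=1 pred=T actual=T -> ctr[1]=3
Ev 4: PC=0 idx=0 pred=T actual=T -> ctr[0]=3
Ev 5: PC=7 idx=1 pred=T actual=N -> ctr[1]=2
Ev 6: PC=7 idx=1 pred=T actual=N -> ctr[1]=1
Ev 7: PC=7 idx=1 pred=N actual=N -> ctr[1]=0
Ev 8: PC=7 idx=1 pred=N actual=T -> ctr[1]=1
Ev 9: PC=7 idx=1 pred=N actual=T -> ctr[1]=2
Ev 10: PC=7 idx=1 pred=T actual=N -> ctr[1]=1
Ev 11: PC=7 idx=1 pred=N actual=T -> ctr[1]=2
Ev 12: PC=7 idx=1 pred=T actual=T -> ctr[1]=3
Ev 13: PC=7 idx=1 pred=T actual=N -> ctr[1]=2
Ev 14: PC=7 idx=1 pred=T actual=T -> ctr[1]=3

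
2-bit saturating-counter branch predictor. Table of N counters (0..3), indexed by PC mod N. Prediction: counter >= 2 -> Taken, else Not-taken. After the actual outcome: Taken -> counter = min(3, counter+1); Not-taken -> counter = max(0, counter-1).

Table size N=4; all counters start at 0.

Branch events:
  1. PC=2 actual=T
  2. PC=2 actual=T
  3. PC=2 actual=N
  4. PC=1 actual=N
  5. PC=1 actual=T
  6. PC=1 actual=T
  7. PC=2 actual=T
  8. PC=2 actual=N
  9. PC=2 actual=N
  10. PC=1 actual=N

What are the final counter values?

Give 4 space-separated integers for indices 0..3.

Ev 1: PC=2 idx=2 pred=N actual=T -> ctr[2]=1
Ev 2: PC=2 idx=2 pred=N actual=T -> ctr[2]=2
Ev 3: PC=2 idx=2 pred=T actual=N -> ctr[2]=1
Ev 4: PC=1 idx=1 pred=N actual=N -> ctr[1]=0
Ev 5: PC=1 idx=1 pred=N actual=T -> ctr[1]=1
Ev 6: PC=1 idx=1 pred=N actual=T -> ctr[1]=2
Ev 7: PC=2 idx=2 pred=N actual=T -> ctr[2]=2
Ev 8: PC=2 idx=2 pred=T actual=N -> ctr[2]=1
Ev 9: PC=2 idx=2 pred=N actual=N -> ctr[2]=0
Ev 10: PC=1 idx=1 pred=T actual=N -> ctr[1]=1

Answer: 0 1 0 0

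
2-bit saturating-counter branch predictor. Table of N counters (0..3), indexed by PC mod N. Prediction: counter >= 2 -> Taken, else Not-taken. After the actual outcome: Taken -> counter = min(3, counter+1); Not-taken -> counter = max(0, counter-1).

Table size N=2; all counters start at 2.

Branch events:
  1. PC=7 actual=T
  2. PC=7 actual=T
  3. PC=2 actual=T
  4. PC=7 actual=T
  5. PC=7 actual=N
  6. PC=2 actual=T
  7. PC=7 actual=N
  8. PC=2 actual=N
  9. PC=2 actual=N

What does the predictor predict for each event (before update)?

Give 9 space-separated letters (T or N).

Answer: T T T T T T T T T

Derivation:
Ev 1: PC=7 idx=1 pred=T actual=T -> ctr[1]=3
Ev 2: PC=7 idx=1 pred=T actual=T -> ctr[1]=3
Ev 3: PC=2 idx=0 pred=T actual=T -> ctr[0]=3
Ev 4: PC=7 idx=1 pred=T actual=T -> ctr[1]=3
Ev 5: PC=7 idx=1 pred=T actual=N -> ctr[1]=2
Ev 6: PC=2 idx=0 pred=T actual=T -> ctr[0]=3
Ev 7: PC=7 idx=1 pred=T actual=N -> ctr[1]=1
Ev 8: PC=2 idx=0 pred=T actual=N -> ctr[0]=2
Ev 9: PC=2 idx=0 pred=T actual=N -> ctr[0]=1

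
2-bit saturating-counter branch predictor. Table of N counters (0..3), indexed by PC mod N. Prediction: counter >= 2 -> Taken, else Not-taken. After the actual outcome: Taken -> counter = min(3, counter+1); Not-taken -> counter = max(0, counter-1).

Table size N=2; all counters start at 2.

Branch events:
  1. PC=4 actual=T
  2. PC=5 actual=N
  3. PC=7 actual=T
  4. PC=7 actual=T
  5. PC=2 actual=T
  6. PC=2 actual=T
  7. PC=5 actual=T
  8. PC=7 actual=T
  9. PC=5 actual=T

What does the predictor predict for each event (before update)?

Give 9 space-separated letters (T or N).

Ev 1: PC=4 idx=0 pred=T actual=T -> ctr[0]=3
Ev 2: PC=5 idx=1 pred=T actual=N -> ctr[1]=1
Ev 3: PC=7 idx=1 pred=N actual=T -> ctr[1]=2
Ev 4: PC=7 idx=1 pred=T actual=T -> ctr[1]=3
Ev 5: PC=2 idx=0 pred=T actual=T -> ctr[0]=3
Ev 6: PC=2 idx=0 pred=T actual=T -> ctr[0]=3
Ev 7: PC=5 idx=1 pred=T actual=T -> ctr[1]=3
Ev 8: PC=7 idx=1 pred=T actual=T -> ctr[1]=3
Ev 9: PC=5 idx=1 pred=T actual=T -> ctr[1]=3

Answer: T T N T T T T T T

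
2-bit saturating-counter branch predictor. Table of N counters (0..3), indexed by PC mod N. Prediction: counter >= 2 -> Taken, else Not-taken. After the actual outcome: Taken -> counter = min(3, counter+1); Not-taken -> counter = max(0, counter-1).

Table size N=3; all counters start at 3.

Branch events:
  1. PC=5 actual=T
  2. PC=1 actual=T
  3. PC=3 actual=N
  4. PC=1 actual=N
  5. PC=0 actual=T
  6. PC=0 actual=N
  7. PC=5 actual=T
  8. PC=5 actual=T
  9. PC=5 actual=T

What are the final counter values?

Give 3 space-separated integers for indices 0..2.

Answer: 2 2 3

Derivation:
Ev 1: PC=5 idx=2 pred=T actual=T -> ctr[2]=3
Ev 2: PC=1 idx=1 pred=T actual=T -> ctr[1]=3
Ev 3: PC=3 idx=0 pred=T actual=N -> ctr[0]=2
Ev 4: PC=1 idx=1 pred=T actual=N -> ctr[1]=2
Ev 5: PC=0 idx=0 pred=T actual=T -> ctr[0]=3
Ev 6: PC=0 idx=0 pred=T actual=N -> ctr[0]=2
Ev 7: PC=5 idx=2 pred=T actual=T -> ctr[2]=3
Ev 8: PC=5 idx=2 pred=T actual=T -> ctr[2]=3
Ev 9: PC=5 idx=2 pred=T actual=T -> ctr[2]=3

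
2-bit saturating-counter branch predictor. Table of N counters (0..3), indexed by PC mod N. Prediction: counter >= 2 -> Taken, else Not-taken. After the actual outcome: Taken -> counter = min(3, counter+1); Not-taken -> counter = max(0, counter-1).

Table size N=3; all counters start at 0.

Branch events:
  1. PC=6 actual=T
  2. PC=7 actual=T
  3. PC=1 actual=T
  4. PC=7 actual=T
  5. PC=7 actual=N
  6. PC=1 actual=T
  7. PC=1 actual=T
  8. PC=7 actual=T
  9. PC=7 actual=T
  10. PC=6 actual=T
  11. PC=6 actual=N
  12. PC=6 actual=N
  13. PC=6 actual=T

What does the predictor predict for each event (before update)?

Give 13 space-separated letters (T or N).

Ev 1: PC=6 idx=0 pred=N actual=T -> ctr[0]=1
Ev 2: PC=7 idx=1 pred=N actual=T -> ctr[1]=1
Ev 3: PC=1 idx=1 pred=N actual=T -> ctr[1]=2
Ev 4: PC=7 idx=1 pred=T actual=T -> ctr[1]=3
Ev 5: PC=7 idx=1 pred=T actual=N -> ctr[1]=2
Ev 6: PC=1 idx=1 pred=T actual=T -> ctr[1]=3
Ev 7: PC=1 idx=1 pred=T actual=T -> ctr[1]=3
Ev 8: PC=7 idx=1 pred=T actual=T -> ctr[1]=3
Ev 9: PC=7 idx=1 pred=T actual=T -> ctr[1]=3
Ev 10: PC=6 idx=0 pred=N actual=T -> ctr[0]=2
Ev 11: PC=6 idx=0 pred=T actual=N -> ctr[0]=1
Ev 12: PC=6 idx=0 pred=N actual=N -> ctr[0]=0
Ev 13: PC=6 idx=0 pred=N actual=T -> ctr[0]=1

Answer: N N N T T T T T T N T N N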